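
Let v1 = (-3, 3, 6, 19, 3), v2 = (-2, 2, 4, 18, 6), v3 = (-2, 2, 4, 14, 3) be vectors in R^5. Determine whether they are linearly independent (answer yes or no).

no

Form the matrix with these vectors as rows and row reduce.
R2 ← R2 − (2/3)·R1: [0, 0, 0, 16/3, 4]
R3 ← R3 − (2/3)·R1: [0, 0, 0, 4/3, 1]
R3 ← R3 − (1/4)·R2: [0, 0, 0, 0, 0]
2 nonzero rows, so the 3 vectors span a space of dimension 2.
Since 2 < 3, the vectors are linearly dependent.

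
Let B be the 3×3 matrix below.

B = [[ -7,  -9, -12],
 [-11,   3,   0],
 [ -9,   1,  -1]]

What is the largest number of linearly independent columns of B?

Row reduce to echelon form.
R2 ← R2 − (11/7)·R1: [0, 120/7, 132/7]
R3 ← R3 − (9/7)·R1: [0, 88/7, 101/7]
R3 ← R3 − (11/15)·R2: [0, 0, 3/5]
Echelon form has 3 nonzero rows, so rank(B) = 3.
The rank gives the maximum number of linearly independent columns: 3.

3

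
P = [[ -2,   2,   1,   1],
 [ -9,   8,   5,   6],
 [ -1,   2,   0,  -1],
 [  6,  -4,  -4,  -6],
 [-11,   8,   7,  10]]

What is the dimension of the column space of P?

2

Row reduce to echelon form.
R2 ← R2 − (9/2)·R1: [0, -1, 1/2, 3/2]
R3 ← R3 − (1/2)·R1: [0, 1, -1/2, -3/2]
R4 ← R4 + (3)·R1: [0, 2, -1, -3]
R5 ← R5 − (11/2)·R1: [0, -3, 3/2, 9/2]
R3 ← R3 + R2: [0, 0, 0, 0]
R4 ← R4 + (2)·R2: [0, 0, 0, 0]
R5 ← R5 − (3)·R2: [0, 0, 0, 0]
Echelon form has 2 nonzero rows, so rank(P) = 2.
The column space has dimension equal to the rank: 2.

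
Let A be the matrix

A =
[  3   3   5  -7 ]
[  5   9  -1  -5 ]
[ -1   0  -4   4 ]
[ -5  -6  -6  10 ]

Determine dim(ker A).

2

Row reduce to echelon form.
R2 ← R2 − (5/3)·R1: [0, 4, -28/3, 20/3]
R3 ← R3 + (1/3)·R1: [0, 1, -7/3, 5/3]
R4 ← R4 + (5/3)·R1: [0, -1, 7/3, -5/3]
R3 ← R3 − (1/4)·R2: [0, 0, 0, 0]
R4 ← R4 + (1/4)·R2: [0, 0, 0, 0]
2 nonzero rows, so rank(A) = 2.
A has 4 columns; by rank–nullity, nullity = 4 − 2 = 2.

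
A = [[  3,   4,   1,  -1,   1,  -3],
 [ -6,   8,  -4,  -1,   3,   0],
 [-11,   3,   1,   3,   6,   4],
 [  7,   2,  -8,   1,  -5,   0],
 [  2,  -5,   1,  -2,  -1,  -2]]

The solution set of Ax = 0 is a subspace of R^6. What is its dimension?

1

Row reduce to echelon form.
R2 ← R2 + (2)·R1: [0, 16, -2, -3, 5, -6]
R3 ← R3 + (11/3)·R1: [0, 53/3, 14/3, -2/3, 29/3, -7]
R4 ← R4 − (7/3)·R1: [0, -22/3, -31/3, 10/3, -22/3, 7]
R5 ← R5 − (2/3)·R1: [0, -23/3, 1/3, -4/3, -5/3, 0]
R3 ← R3 − (53/48)·R2: [0, 0, 55/8, 127/48, 199/48, -3/8]
R4 ← R4 + (11/24)·R2: [0, 0, -45/4, 47/24, -121/24, 17/4]
R5 ← R5 + (23/48)·R2: [0, 0, -5/8, -133/48, 35/48, -23/8]
R4 ← R4 + (18/11)·R3: [0, 0, 0, 415/66, 115/66, 40/11]
R5 ← R5 + (1/11)·R3: [0, 0, 0, -167/66, 73/66, -32/11]
R5 ← R5 + (167/415)·R4: [0, 0, 0, 0, 150/83, -120/83]
5 nonzero rows, so rank(A) = 5.
A has 6 columns; by rank–nullity, nullity = 6 − 5 = 1.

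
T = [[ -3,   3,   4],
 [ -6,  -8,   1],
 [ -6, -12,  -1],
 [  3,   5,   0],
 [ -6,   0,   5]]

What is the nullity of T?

Row reduce to echelon form.
R2 ← R2 − (2)·R1: [0, -14, -7]
R3 ← R3 − (2)·R1: [0, -18, -9]
R4 ← R4 + R1: [0, 8, 4]
R5 ← R5 − (2)·R1: [0, -6, -3]
R3 ← R3 − (9/7)·R2: [0, 0, 0]
R4 ← R4 + (4/7)·R2: [0, 0, 0]
R5 ← R5 − (3/7)·R2: [0, 0, 0]
2 nonzero rows, so rank(T) = 2.
T has 3 columns; by rank–nullity, nullity = 3 − 2 = 1.

1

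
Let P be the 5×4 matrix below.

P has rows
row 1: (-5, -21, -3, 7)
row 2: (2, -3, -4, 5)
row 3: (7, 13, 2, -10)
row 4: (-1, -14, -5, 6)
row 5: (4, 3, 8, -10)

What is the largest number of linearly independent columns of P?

Row reduce to echelon form.
R2 ← R2 + (2/5)·R1: [0, -57/5, -26/5, 39/5]
R3 ← R3 + (7/5)·R1: [0, -82/5, -11/5, -1/5]
R4 ← R4 − (1/5)·R1: [0, -49/5, -22/5, 23/5]
R5 ← R5 + (4/5)·R1: [0, -69/5, 28/5, -22/5]
R3 ← R3 − (82/57)·R2: [0, 0, 301/57, -217/19]
R4 ← R4 − (49/57)·R2: [0, 0, 4/57, -40/19]
R5 ← R5 − (23/19)·R2: [0, 0, 226/19, -263/19]
R4 ← R4 − (4/301)·R3: [0, 0, 0, -84/43]
R5 ← R5 − (678/301)·R3: [0, 0, 0, 511/43]
R5 ← R5 + (73/12)·R4: [0, 0, 0, 0]
Echelon form has 4 nonzero rows, so rank(P) = 4.
The rank gives the maximum number of linearly independent columns: 4.

4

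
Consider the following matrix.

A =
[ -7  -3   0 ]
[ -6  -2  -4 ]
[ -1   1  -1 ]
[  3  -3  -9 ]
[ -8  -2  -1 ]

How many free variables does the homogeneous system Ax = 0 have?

0

Row reduce to echelon form.
R2 ← R2 − (6/7)·R1: [0, 4/7, -4]
R3 ← R3 − (1/7)·R1: [0, 10/7, -1]
R4 ← R4 + (3/7)·R1: [0, -30/7, -9]
R5 ← R5 − (8/7)·R1: [0, 10/7, -1]
R3 ← R3 − (5/2)·R2: [0, 0, 9]
R4 ← R4 + (15/2)·R2: [0, 0, -39]
R5 ← R5 − (5/2)·R2: [0, 0, 9]
R4 ← R4 + (13/3)·R3: [0, 0, 0]
R5 ← R5 − R3: [0, 0, 0]
3 nonzero rows, so rank(A) = 3.
A has 3 columns; by rank–nullity, nullity = 3 − 3 = 0.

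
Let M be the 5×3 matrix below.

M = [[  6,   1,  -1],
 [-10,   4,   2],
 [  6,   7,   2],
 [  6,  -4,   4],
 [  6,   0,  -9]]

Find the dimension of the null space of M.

Row reduce to echelon form.
R2 ← R2 + (5/3)·R1: [0, 17/3, 1/3]
R3 ← R3 − R1: [0, 6, 3]
R4 ← R4 − R1: [0, -5, 5]
R5 ← R5 − R1: [0, -1, -8]
R3 ← R3 − (18/17)·R2: [0, 0, 45/17]
R4 ← R4 + (15/17)·R2: [0, 0, 90/17]
R5 ← R5 + (3/17)·R2: [0, 0, -135/17]
R4 ← R4 − (2)·R3: [0, 0, 0]
R5 ← R5 + (3)·R3: [0, 0, 0]
3 nonzero rows, so rank(M) = 3.
M has 3 columns; by rank–nullity, nullity = 3 − 3 = 0.

0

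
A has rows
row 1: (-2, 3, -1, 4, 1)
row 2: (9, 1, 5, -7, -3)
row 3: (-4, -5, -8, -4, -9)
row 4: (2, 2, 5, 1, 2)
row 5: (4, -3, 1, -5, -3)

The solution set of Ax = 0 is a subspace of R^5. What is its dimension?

Row reduce to echelon form.
R2 ← R2 + (9/2)·R1: [0, 29/2, 1/2, 11, 3/2]
R3 ← R3 − (2)·R1: [0, -11, -6, -12, -11]
R4 ← R4 + R1: [0, 5, 4, 5, 3]
R5 ← R5 + (2)·R1: [0, 3, -1, 3, -1]
R3 ← R3 + (22/29)·R2: [0, 0, -163/29, -106/29, -286/29]
R4 ← R4 − (10/29)·R2: [0, 0, 111/29, 35/29, 72/29]
R5 ← R5 − (6/29)·R2: [0, 0, -32/29, 21/29, -38/29]
R4 ← R4 + (111/163)·R3: [0, 0, 0, -209/163, -690/163]
R5 ← R5 − (32/163)·R3: [0, 0, 0, 235/163, 102/163]
R5 ← R5 + (235/209)·R4: [0, 0, 0, 0, -864/209]
5 nonzero rows, so rank(A) = 5.
A has 5 columns; by rank–nullity, nullity = 5 − 5 = 0.

0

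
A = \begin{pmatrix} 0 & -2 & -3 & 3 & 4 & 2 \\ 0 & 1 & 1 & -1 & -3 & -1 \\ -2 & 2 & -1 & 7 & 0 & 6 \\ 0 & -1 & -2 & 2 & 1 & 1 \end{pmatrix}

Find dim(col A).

Row reduce to echelon form.
Swap R1 ↔ R3
R3 ← R3 + (2)·R2: [0, 0, -1, 1, -2, 0]
R4 ← R4 + R2: [0, 0, -1, 1, -2, 0]
R4 ← R4 − R3: [0, 0, 0, 0, 0, 0]
Echelon form has 3 nonzero rows, so rank(A) = 3.
The column space has dimension equal to the rank: 3.

3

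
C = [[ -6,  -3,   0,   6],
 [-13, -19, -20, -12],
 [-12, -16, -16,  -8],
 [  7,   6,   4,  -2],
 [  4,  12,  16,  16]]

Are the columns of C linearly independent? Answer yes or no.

no

Row reduce C to echelon form.
R2 ← R2 − (13/6)·R1: [0, -25/2, -20, -25]
R3 ← R3 − (2)·R1: [0, -10, -16, -20]
R4 ← R4 + (7/6)·R1: [0, 5/2, 4, 5]
R5 ← R5 + (2/3)·R1: [0, 10, 16, 20]
R3 ← R3 − (4/5)·R2: [0, 0, 0, 0]
R4 ← R4 + (1/5)·R2: [0, 0, 0, 0]
R5 ← R5 + (4/5)·R2: [0, 0, 0, 0]
2 pivots among 4 columns.
Only 2 < 4 pivot columns, so the columns are linearly dependent.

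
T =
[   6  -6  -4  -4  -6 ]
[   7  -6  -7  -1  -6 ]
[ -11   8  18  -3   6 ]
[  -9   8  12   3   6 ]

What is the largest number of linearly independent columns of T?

Row reduce to echelon form.
R2 ← R2 − (7/6)·R1: [0, 1, -7/3, 11/3, 1]
R3 ← R3 + (11/6)·R1: [0, -3, 32/3, -31/3, -5]
R4 ← R4 + (3/2)·R1: [0, -1, 6, -3, -3]
R3 ← R3 + (3)·R2: [0, 0, 11/3, 2/3, -2]
R4 ← R4 + R2: [0, 0, 11/3, 2/3, -2]
R4 ← R4 − R3: [0, 0, 0, 0, 0]
Echelon form has 3 nonzero rows, so rank(T) = 3.
The rank gives the maximum number of linearly independent columns: 3.

3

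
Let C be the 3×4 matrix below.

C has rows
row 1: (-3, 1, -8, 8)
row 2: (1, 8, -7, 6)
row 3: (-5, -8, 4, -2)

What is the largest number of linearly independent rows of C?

3

Row reduce to echelon form.
R2 ← R2 + (1/3)·R1: [0, 25/3, -29/3, 26/3]
R3 ← R3 − (5/3)·R1: [0, -29/3, 52/3, -46/3]
R3 ← R3 + (29/25)·R2: [0, 0, 153/25, -132/25]
Echelon form has 3 nonzero rows, so rank(C) = 3.
The rank gives the maximum number of linearly independent rows: 3.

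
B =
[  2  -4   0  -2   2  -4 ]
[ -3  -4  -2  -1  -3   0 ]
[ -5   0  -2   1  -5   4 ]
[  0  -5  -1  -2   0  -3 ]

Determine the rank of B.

2

Row reduce to echelon form.
R2 ← R2 + (3/2)·R1: [0, -10, -2, -4, 0, -6]
R3 ← R3 + (5/2)·R1: [0, -10, -2, -4, 0, -6]
R3 ← R3 − R2: [0, 0, 0, 0, 0, 0]
R4 ← R4 − (1/2)·R2: [0, 0, 0, 0, 0, 0]
Echelon form has 2 nonzero rows, so rank(B) = 2.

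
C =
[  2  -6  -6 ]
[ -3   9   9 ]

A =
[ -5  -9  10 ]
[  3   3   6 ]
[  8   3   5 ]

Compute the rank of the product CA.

First compute CA:
[[-76, -54, -46],
 [114,  81,  69]]
Now row reduce the product.
R2 ← R2 + (3/2)·R1: [0, 0, 0]
1 nonzero row, so rank(CA) = 1.

1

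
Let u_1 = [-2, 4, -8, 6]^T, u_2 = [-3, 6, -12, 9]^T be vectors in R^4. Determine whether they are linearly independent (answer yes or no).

Form the matrix with these vectors as rows and row reduce.
R2 ← R2 − (3/2)·R1: [0, 0, 0, 0]
1 nonzero row, so the 2 vectors span a space of dimension 1.
Since 1 < 2, the vectors are linearly dependent.

no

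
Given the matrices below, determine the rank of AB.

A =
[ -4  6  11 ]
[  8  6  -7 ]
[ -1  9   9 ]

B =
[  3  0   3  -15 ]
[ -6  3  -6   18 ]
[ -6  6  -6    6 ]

2

First compute AB:
[[-114,  84, -114, 234],
 [ 30, -24,  30, -54],
 [-111,  81, -111, 231]]
Now row reduce the product.
R2 ← R2 + (5/19)·R1: [0, -36/19, 0, 144/19]
R3 ← R3 − (37/38)·R1: [0, -15/19, 0, 60/19]
R3 ← R3 − (5/12)·R2: [0, 0, 0, 0]
2 nonzero rows, so rank(AB) = 2.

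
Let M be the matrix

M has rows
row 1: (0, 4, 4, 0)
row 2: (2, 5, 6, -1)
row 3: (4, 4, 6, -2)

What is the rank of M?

Row reduce to echelon form.
Swap R1 ↔ R2
R3 ← R3 − (2)·R1: [0, -6, -6, 0]
R3 ← R3 + (3/2)·R2: [0, 0, 0, 0]
Echelon form has 2 nonzero rows, so rank(M) = 2.

2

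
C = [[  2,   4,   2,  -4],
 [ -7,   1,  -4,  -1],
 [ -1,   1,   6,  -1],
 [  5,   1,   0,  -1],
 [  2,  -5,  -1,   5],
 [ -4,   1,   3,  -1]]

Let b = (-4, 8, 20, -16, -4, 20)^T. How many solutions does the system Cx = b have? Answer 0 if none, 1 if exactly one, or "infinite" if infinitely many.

Row reduce the augmented matrix [C | b].
R2 ← R2 + (7/2)·R1: [0, 15, 3, -15, -6]
R3 ← R3 + (1/2)·R1: [0, 3, 7, -3, 18]
R4 ← R4 − (5/2)·R1: [0, -9, -5, 9, -6]
R5 ← R5 − R1: [0, -9, -3, 9, 0]
R6 ← R6 + (2)·R1: [0, 9, 7, -9, 12]
R3 ← R3 − (1/5)·R2: [0, 0, 32/5, 0, 96/5]
R4 ← R4 + (3/5)·R2: [0, 0, -16/5, 0, -48/5]
R5 ← R5 + (3/5)·R2: [0, 0, -6/5, 0, -18/5]
R6 ← R6 − (3/5)·R2: [0, 0, 26/5, 0, 78/5]
R4 ← R4 + (1/2)·R3: [0, 0, 0, 0, 0]
R5 ← R5 + (3/16)·R3: [0, 0, 0, 0, 0]
R6 ← R6 − (13/16)·R3: [0, 0, 0, 0, 0]
The echelon form has 3 nonzero rows, and every pivot lies in the first 4 columns, so rank(C) = rank([C|b]) = 3.
The system is consistent.
rank = 3 < 4 unknowns, so there are infinitely many solutions.

infinite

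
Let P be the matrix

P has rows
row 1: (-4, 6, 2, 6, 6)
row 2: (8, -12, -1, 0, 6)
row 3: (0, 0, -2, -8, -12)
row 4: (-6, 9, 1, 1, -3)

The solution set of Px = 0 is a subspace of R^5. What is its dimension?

3

Row reduce to echelon form.
R2 ← R2 + (2)·R1: [0, 0, 3, 12, 18]
R4 ← R4 − (3/2)·R1: [0, 0, -2, -8, -12]
R3 ← R3 + (2/3)·R2: [0, 0, 0, 0, 0]
R4 ← R4 + (2/3)·R2: [0, 0, 0, 0, 0]
2 nonzero rows, so rank(P) = 2.
P has 5 columns; by rank–nullity, nullity = 5 − 2 = 3.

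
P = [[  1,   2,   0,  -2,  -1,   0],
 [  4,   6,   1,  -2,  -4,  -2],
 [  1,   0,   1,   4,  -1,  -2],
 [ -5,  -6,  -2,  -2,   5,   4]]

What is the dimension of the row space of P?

2

Row reduce to echelon form.
R2 ← R2 − (4)·R1: [0, -2, 1, 6, 0, -2]
R3 ← R3 − R1: [0, -2, 1, 6, 0, -2]
R4 ← R4 + (5)·R1: [0, 4, -2, -12, 0, 4]
R3 ← R3 − R2: [0, 0, 0, 0, 0, 0]
R4 ← R4 + (2)·R2: [0, 0, 0, 0, 0, 0]
Echelon form has 2 nonzero rows, so rank(P) = 2.
The row space has dimension equal to the rank: 2.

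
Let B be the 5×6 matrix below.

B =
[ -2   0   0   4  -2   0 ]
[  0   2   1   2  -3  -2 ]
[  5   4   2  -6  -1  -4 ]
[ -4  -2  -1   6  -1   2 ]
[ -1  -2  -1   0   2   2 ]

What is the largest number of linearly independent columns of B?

2

Row reduce to echelon form.
R3 ← R3 + (5/2)·R1: [0, 4, 2, 4, -6, -4]
R4 ← R4 − (2)·R1: [0, -2, -1, -2, 3, 2]
R5 ← R5 − (1/2)·R1: [0, -2, -1, -2, 3, 2]
R3 ← R3 − (2)·R2: [0, 0, 0, 0, 0, 0]
R4 ← R4 + R2: [0, 0, 0, 0, 0, 0]
R5 ← R5 + R2: [0, 0, 0, 0, 0, 0]
Echelon form has 2 nonzero rows, so rank(B) = 2.
The rank gives the maximum number of linearly independent columns: 2.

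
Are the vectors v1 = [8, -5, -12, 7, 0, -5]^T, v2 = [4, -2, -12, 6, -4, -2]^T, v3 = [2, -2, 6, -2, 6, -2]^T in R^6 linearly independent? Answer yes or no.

no

Form the matrix with these vectors as rows and row reduce.
R2 ← R2 − (1/2)·R1: [0, 1/2, -6, 5/2, -4, 1/2]
R3 ← R3 − (1/4)·R1: [0, -3/4, 9, -15/4, 6, -3/4]
R3 ← R3 + (3/2)·R2: [0, 0, 0, 0, 0, 0]
2 nonzero rows, so the 3 vectors span a space of dimension 2.
Since 2 < 3, the vectors are linearly dependent.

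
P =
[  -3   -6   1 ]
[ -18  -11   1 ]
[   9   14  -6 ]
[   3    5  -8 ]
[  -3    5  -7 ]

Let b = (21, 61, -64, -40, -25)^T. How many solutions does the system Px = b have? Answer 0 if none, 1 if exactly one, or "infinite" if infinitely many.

Row reduce the augmented matrix [P | b].
R2 ← R2 − (6)·R1: [0, 25, -5, -65]
R3 ← R3 + (3)·R1: [0, -4, -3, -1]
R4 ← R4 + R1: [0, -1, -7, -19]
R5 ← R5 − R1: [0, 11, -8, -46]
R3 ← R3 + (4/25)·R2: [0, 0, -19/5, -57/5]
R4 ← R4 + (1/25)·R2: [0, 0, -36/5, -108/5]
R5 ← R5 − (11/25)·R2: [0, 0, -29/5, -87/5]
R4 ← R4 − (36/19)·R3: [0, 0, 0, 0]
R5 ← R5 − (29/19)·R3: [0, 0, 0, 0]
The echelon form has 3 nonzero rows, and every pivot lies in the first 3 columns, so rank(P) = rank([P|b]) = 3.
The system is consistent.
rank = 3 = number of unknowns, so the solution is unique.

1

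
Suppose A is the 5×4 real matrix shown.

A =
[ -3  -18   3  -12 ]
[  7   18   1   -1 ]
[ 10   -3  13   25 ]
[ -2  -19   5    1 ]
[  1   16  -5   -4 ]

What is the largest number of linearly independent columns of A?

4

Row reduce to echelon form.
R2 ← R2 + (7/3)·R1: [0, -24, 8, -29]
R3 ← R3 + (10/3)·R1: [0, -63, 23, -15]
R4 ← R4 − (2/3)·R1: [0, -7, 3, 9]
R5 ← R5 + (1/3)·R1: [0, 10, -4, -8]
R3 ← R3 − (21/8)·R2: [0, 0, 2, 489/8]
R4 ← R4 − (7/24)·R2: [0, 0, 2/3, 419/24]
R5 ← R5 + (5/12)·R2: [0, 0, -2/3, -241/12]
R4 ← R4 − (1/3)·R3: [0, 0, 0, -35/12]
R5 ← R5 + (1/3)·R3: [0, 0, 0, 7/24]
R5 ← R5 + (1/10)·R4: [0, 0, 0, 0]
Echelon form has 4 nonzero rows, so rank(A) = 4.
The rank gives the maximum number of linearly independent columns: 4.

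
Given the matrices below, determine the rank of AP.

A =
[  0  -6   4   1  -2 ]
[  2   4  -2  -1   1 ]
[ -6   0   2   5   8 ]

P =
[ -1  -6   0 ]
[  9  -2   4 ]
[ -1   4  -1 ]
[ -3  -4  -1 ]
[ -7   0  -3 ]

First compute AP:
[[-47,  24, -23],
 [ 32, -24,  16],
 [-67,  24, -31]]
Now row reduce the product.
R2 ← R2 + (32/47)·R1: [0, -360/47, 16/47]
R3 ← R3 − (67/47)·R1: [0, -480/47, 84/47]
R3 ← R3 − (4/3)·R2: [0, 0, 4/3]
3 nonzero rows, so rank(AP) = 3.

3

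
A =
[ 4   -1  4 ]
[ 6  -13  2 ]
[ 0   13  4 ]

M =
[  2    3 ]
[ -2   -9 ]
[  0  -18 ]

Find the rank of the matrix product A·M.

First compute AM:
[[ 10, -51],
 [ 38,  99],
 [-26, -189]]
Now row reduce the product.
R2 ← R2 − (19/5)·R1: [0, 1464/5]
R3 ← R3 + (13/5)·R1: [0, -1608/5]
R3 ← R3 + (67/61)·R2: [0, 0]
2 nonzero rows, so rank(AM) = 2.

2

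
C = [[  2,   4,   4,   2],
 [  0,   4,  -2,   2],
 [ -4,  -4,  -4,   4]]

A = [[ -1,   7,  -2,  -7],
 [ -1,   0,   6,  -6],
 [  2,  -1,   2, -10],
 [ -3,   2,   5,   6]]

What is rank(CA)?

3

First compute CA:
[[ -4,  14,  38, -66],
 [-14,   6,  30,   8],
 [-12, -16,  -4, 116]]
Now row reduce the product.
R2 ← R2 − (7/2)·R1: [0, -43, -103, 239]
R3 ← R3 − (3)·R1: [0, -58, -118, 314]
R3 ← R3 − (58/43)·R2: [0, 0, 900/43, -360/43]
3 nonzero rows, so rank(CA) = 3.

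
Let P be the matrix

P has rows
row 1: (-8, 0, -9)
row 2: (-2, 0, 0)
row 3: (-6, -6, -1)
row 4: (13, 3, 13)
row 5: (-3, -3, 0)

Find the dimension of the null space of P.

Row reduce to echelon form.
R2 ← R2 − (1/4)·R1: [0, 0, 9/4]
R3 ← R3 − (3/4)·R1: [0, -6, 23/4]
R4 ← R4 + (13/8)·R1: [0, 3, -13/8]
R5 ← R5 − (3/8)·R1: [0, -3, 27/8]
Swap R2 ↔ R3
R4 ← R4 + (1/2)·R2: [0, 0, 5/4]
R5 ← R5 − (1/2)·R2: [0, 0, 1/2]
R4 ← R4 − (5/9)·R3: [0, 0, 0]
R5 ← R5 − (2/9)·R3: [0, 0, 0]
3 nonzero rows, so rank(P) = 3.
P has 3 columns; by rank–nullity, nullity = 3 − 3 = 0.

0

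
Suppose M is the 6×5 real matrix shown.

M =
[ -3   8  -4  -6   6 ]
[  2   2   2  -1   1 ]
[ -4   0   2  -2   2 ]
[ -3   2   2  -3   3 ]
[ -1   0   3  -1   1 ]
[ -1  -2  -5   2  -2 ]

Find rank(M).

Row reduce to echelon form.
R2 ← R2 + (2/3)·R1: [0, 22/3, -2/3, -5, 5]
R3 ← R3 − (4/3)·R1: [0, -32/3, 22/3, 6, -6]
R4 ← R4 − R1: [0, -6, 6, 3, -3]
R5 ← R5 − (1/3)·R1: [0, -8/3, 13/3, 1, -1]
R6 ← R6 − (1/3)·R1: [0, -14/3, -11/3, 4, -4]
R3 ← R3 + (16/11)·R2: [0, 0, 70/11, -14/11, 14/11]
R4 ← R4 + (9/11)·R2: [0, 0, 60/11, -12/11, 12/11]
R5 ← R5 + (4/11)·R2: [0, 0, 45/11, -9/11, 9/11]
R6 ← R6 + (7/11)·R2: [0, 0, -45/11, 9/11, -9/11]
R4 ← R4 − (6/7)·R3: [0, 0, 0, 0, 0]
R5 ← R5 − (9/14)·R3: [0, 0, 0, 0, 0]
R6 ← R6 + (9/14)·R3: [0, 0, 0, 0, 0]
Echelon form has 3 nonzero rows, so rank(M) = 3.

3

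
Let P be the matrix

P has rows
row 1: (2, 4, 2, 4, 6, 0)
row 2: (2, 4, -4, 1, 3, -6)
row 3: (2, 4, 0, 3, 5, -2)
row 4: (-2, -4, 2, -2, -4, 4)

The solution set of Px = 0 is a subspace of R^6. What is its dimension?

4

Row reduce to echelon form.
R2 ← R2 − R1: [0, 0, -6, -3, -3, -6]
R3 ← R3 − R1: [0, 0, -2, -1, -1, -2]
R4 ← R4 + R1: [0, 0, 4, 2, 2, 4]
R3 ← R3 − (1/3)·R2: [0, 0, 0, 0, 0, 0]
R4 ← R4 + (2/3)·R2: [0, 0, 0, 0, 0, 0]
2 nonzero rows, so rank(P) = 2.
P has 6 columns; by rank–nullity, nullity = 6 − 2 = 4.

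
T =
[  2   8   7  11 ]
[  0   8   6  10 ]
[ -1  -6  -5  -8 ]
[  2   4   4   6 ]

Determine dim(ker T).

2

Row reduce to echelon form.
R3 ← R3 + (1/2)·R1: [0, -2, -3/2, -5/2]
R4 ← R4 − R1: [0, -4, -3, -5]
R3 ← R3 + (1/4)·R2: [0, 0, 0, 0]
R4 ← R4 + (1/2)·R2: [0, 0, 0, 0]
2 nonzero rows, so rank(T) = 2.
T has 4 columns; by rank–nullity, nullity = 4 − 2 = 2.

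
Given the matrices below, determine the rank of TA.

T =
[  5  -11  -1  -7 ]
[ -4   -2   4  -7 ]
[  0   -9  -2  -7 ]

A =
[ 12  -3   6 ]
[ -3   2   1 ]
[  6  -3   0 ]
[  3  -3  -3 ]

2

First compute TA:
[[ 66, -13,  40],
 [-39,  17,  -5],
 [ -6,   9,  12]]
Now row reduce the product.
R2 ← R2 + (13/22)·R1: [0, 205/22, 205/11]
R3 ← R3 + (1/11)·R1: [0, 86/11, 172/11]
R3 ← R3 − (172/205)·R2: [0, 0, 0]
2 nonzero rows, so rank(TA) = 2.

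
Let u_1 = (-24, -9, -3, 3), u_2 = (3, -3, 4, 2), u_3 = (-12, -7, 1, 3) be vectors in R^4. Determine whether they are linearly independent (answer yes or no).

yes

Form the matrix with these vectors as rows and row reduce.
R2 ← R2 + (1/8)·R1: [0, -33/8, 29/8, 19/8]
R3 ← R3 − (1/2)·R1: [0, -5/2, 5/2, 3/2]
R3 ← R3 − (20/33)·R2: [0, 0, 10/33, 2/33]
3 nonzero rows, so the 3 vectors span a space of dimension 3.
Since 3 = 3, the vectors are linearly independent.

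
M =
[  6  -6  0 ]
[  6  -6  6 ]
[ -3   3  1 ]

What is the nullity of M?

Row reduce to echelon form.
R2 ← R2 − R1: [0, 0, 6]
R3 ← R3 + (1/2)·R1: [0, 0, 1]
R3 ← R3 − (1/6)·R2: [0, 0, 0]
2 nonzero rows, so rank(M) = 2.
M has 3 columns; by rank–nullity, nullity = 3 − 2 = 1.

1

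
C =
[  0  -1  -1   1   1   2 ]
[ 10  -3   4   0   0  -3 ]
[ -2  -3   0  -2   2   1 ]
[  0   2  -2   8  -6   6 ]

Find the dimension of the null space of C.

2

Row reduce to echelon form.
Swap R1 ↔ R2
R3 ← R3 + (1/5)·R1: [0, -18/5, 4/5, -2, 2, 2/5]
R3 ← R3 − (18/5)·R2: [0, 0, 22/5, -28/5, -8/5, -34/5]
R4 ← R4 + (2)·R2: [0, 0, -4, 10, -4, 10]
R4 ← R4 + (10/11)·R3: [0, 0, 0, 54/11, -60/11, 42/11]
4 nonzero rows, so rank(C) = 4.
C has 6 columns; by rank–nullity, nullity = 6 − 4 = 2.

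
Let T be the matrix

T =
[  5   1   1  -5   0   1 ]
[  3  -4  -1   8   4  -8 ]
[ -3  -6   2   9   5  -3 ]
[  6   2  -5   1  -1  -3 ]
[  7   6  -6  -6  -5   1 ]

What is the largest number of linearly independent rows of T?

5

Row reduce to echelon form.
R2 ← R2 − (3/5)·R1: [0, -23/5, -8/5, 11, 4, -43/5]
R3 ← R3 + (3/5)·R1: [0, -27/5, 13/5, 6, 5, -12/5]
R4 ← R4 − (6/5)·R1: [0, 4/5, -31/5, 7, -1, -21/5]
R5 ← R5 − (7/5)·R1: [0, 23/5, -37/5, 1, -5, -2/5]
R3 ← R3 − (27/23)·R2: [0, 0, 103/23, -159/23, 7/23, 177/23]
R4 ← R4 + (4/23)·R2: [0, 0, -149/23, 205/23, -7/23, -131/23]
R5 ← R5 + R2: [0, 0, -9, 12, -1, -9]
R4 ← R4 + (149/103)·R3: [0, 0, 0, -112/103, 14/103, 560/103]
R5 ← R5 + (207/103)·R3: [0, 0, 0, -195/103, -40/103, 666/103]
R5 ← R5 − (195/112)·R4: [0, 0, 0, 0, -5/8, -3]
Echelon form has 5 nonzero rows, so rank(T) = 5.
The rank gives the maximum number of linearly independent rows: 5.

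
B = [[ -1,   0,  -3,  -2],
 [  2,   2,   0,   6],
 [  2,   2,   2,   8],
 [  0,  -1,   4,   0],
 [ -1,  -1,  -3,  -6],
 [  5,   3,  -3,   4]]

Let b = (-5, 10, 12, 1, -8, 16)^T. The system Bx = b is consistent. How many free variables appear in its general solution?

1

Row reduce the augmented matrix [B | b].
R2 ← R2 + (2)·R1: [0, 2, -6, 2, 0]
R3 ← R3 + (2)·R1: [0, 2, -4, 4, 2]
R5 ← R5 − R1: [0, -1, 0, -4, -3]
R6 ← R6 + (5)·R1: [0, 3, -18, -6, -9]
R3 ← R3 − R2: [0, 0, 2, 2, 2]
R4 ← R4 + (1/2)·R2: [0, 0, 1, 1, 1]
R5 ← R5 + (1/2)·R2: [0, 0, -3, -3, -3]
R6 ← R6 − (3/2)·R2: [0, 0, -9, -9, -9]
R4 ← R4 − (1/2)·R3: [0, 0, 0, 0, 0]
R5 ← R5 + (3/2)·R3: [0, 0, 0, 0, 0]
R6 ← R6 + (9/2)·R3: [0, 0, 0, 0, 0]
The echelon form has 3 nonzero rows, and every pivot lies in the first 4 columns, so rank(B) = rank([B|b]) = 3.
The system is consistent.
Free variables = (unknowns) − (rank) = 4 − 3 = 1.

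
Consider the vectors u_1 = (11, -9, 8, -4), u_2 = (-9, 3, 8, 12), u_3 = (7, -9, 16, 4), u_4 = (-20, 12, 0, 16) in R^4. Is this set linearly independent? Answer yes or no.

no

Form the matrix with these vectors as rows and row reduce.
R2 ← R2 + (9/11)·R1: [0, -48/11, 160/11, 96/11]
R3 ← R3 − (7/11)·R1: [0, -36/11, 120/11, 72/11]
R4 ← R4 + (20/11)·R1: [0, -48/11, 160/11, 96/11]
R3 ← R3 − (3/4)·R2: [0, 0, 0, 0]
R4 ← R4 − R2: [0, 0, 0, 0]
2 nonzero rows, so the 4 vectors span a space of dimension 2.
Since 2 < 4, the vectors are linearly dependent.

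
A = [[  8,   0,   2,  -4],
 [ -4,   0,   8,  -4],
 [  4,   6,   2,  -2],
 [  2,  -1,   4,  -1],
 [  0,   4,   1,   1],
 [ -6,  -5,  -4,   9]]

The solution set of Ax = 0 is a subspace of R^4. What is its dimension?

Row reduce to echelon form.
R2 ← R2 + (1/2)·R1: [0, 0, 9, -6]
R3 ← R3 − (1/2)·R1: [0, 6, 1, 0]
R4 ← R4 − (1/4)·R1: [0, -1, 7/2, 0]
R6 ← R6 + (3/4)·R1: [0, -5, -5/2, 6]
Swap R2 ↔ R3
R4 ← R4 + (1/6)·R2: [0, 0, 11/3, 0]
R5 ← R5 − (2/3)·R2: [0, 0, 1/3, 1]
R6 ← R6 + (5/6)·R2: [0, 0, -5/3, 6]
R4 ← R4 − (11/27)·R3: [0, 0, 0, 22/9]
R5 ← R5 − (1/27)·R3: [0, 0, 0, 11/9]
R6 ← R6 + (5/27)·R3: [0, 0, 0, 44/9]
R5 ← R5 − (1/2)·R4: [0, 0, 0, 0]
R6 ← R6 − (2)·R4: [0, 0, 0, 0]
4 nonzero rows, so rank(A) = 4.
A has 4 columns; by rank–nullity, nullity = 4 − 4 = 0.

0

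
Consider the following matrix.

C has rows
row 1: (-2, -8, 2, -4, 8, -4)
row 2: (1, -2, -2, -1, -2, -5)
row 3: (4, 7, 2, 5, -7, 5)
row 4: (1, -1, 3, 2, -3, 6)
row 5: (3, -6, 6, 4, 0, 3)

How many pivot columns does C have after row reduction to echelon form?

Row reduce to echelon form.
R2 ← R2 + (1/2)·R1: [0, -6, -1, -3, 2, -7]
R3 ← R3 + (2)·R1: [0, -9, 6, -3, 9, -3]
R4 ← R4 + (1/2)·R1: [0, -5, 4, 0, 1, 4]
R5 ← R5 + (3/2)·R1: [0, -18, 9, -2, 12, -3]
R3 ← R3 − (3/2)·R2: [0, 0, 15/2, 3/2, 6, 15/2]
R4 ← R4 − (5/6)·R2: [0, 0, 29/6, 5/2, -2/3, 59/6]
R5 ← R5 − (3)·R2: [0, 0, 12, 7, 6, 18]
R4 ← R4 − (29/45)·R3: [0, 0, 0, 23/15, -68/15, 5]
R5 ← R5 − (8/5)·R3: [0, 0, 0, 23/5, -18/5, 6]
R5 ← R5 − (3)·R4: [0, 0, 0, 0, 10, -9]
Echelon form has 5 nonzero rows, so rank(C) = 5.
Each nonzero row contributes one pivot column: 5 pivot columns.

5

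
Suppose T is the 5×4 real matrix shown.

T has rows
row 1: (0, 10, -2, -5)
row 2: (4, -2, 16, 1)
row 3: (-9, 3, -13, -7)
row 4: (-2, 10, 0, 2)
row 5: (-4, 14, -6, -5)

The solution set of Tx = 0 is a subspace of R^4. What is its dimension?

0

Row reduce to echelon form.
Swap R1 ↔ R2
R3 ← R3 + (9/4)·R1: [0, -3/2, 23, -19/4]
R4 ← R4 + (1/2)·R1: [0, 9, 8, 5/2]
R5 ← R5 + R1: [0, 12, 10, -4]
R3 ← R3 + (3/20)·R2: [0, 0, 227/10, -11/2]
R4 ← R4 − (9/10)·R2: [0, 0, 49/5, 7]
R5 ← R5 − (6/5)·R2: [0, 0, 62/5, 2]
R4 ← R4 − (98/227)·R3: [0, 0, 0, 2128/227]
R5 ← R5 − (124/227)·R3: [0, 0, 0, 1136/227]
R5 ← R5 − (71/133)·R4: [0, 0, 0, 0]
4 nonzero rows, so rank(T) = 4.
T has 4 columns; by rank–nullity, nullity = 4 − 4 = 0.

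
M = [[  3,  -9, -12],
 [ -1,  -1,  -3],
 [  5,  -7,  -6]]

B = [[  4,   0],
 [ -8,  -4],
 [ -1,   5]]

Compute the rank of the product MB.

First compute MB:
[[ 96, -24],
 [  7, -11],
 [ 82,  -2]]
Now row reduce the product.
R2 ← R2 − (7/96)·R1: [0, -37/4]
R3 ← R3 − (41/48)·R1: [0, 37/2]
R3 ← R3 + (2)·R2: [0, 0]
2 nonzero rows, so rank(MB) = 2.

2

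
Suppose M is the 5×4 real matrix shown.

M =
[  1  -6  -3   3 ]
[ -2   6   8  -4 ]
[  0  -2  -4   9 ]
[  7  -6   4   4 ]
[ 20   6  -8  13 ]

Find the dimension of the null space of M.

Row reduce to echelon form.
R2 ← R2 + (2)·R1: [0, -6, 2, 2]
R4 ← R4 − (7)·R1: [0, 36, 25, -17]
R5 ← R5 − (20)·R1: [0, 126, 52, -47]
R3 ← R3 − (1/3)·R2: [0, 0, -14/3, 25/3]
R4 ← R4 + (6)·R2: [0, 0, 37, -5]
R5 ← R5 + (21)·R2: [0, 0, 94, -5]
R4 ← R4 + (111/14)·R3: [0, 0, 0, 855/14]
R5 ← R5 + (141/7)·R3: [0, 0, 0, 1140/7]
R5 ← R5 − (8/3)·R4: [0, 0, 0, 0]
4 nonzero rows, so rank(M) = 4.
M has 4 columns; by rank–nullity, nullity = 4 − 4 = 0.

0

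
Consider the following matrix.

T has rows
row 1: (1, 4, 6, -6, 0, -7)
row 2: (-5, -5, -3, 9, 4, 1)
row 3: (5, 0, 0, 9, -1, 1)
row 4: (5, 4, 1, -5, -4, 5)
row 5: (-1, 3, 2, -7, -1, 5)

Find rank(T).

5

Row reduce to echelon form.
R2 ← R2 + (5)·R1: [0, 15, 27, -21, 4, -34]
R3 ← R3 − (5)·R1: [0, -20, -30, 39, -1, 36]
R4 ← R4 − (5)·R1: [0, -16, -29, 25, -4, 40]
R5 ← R5 + R1: [0, 7, 8, -13, -1, -2]
R3 ← R3 + (4/3)·R2: [0, 0, 6, 11, 13/3, -28/3]
R4 ← R4 + (16/15)·R2: [0, 0, -1/5, 13/5, 4/15, 56/15]
R5 ← R5 − (7/15)·R2: [0, 0, -23/5, -16/5, -43/15, 208/15]
R4 ← R4 + (1/30)·R3: [0, 0, 0, 89/30, 37/90, 154/45]
R5 ← R5 + (23/30)·R3: [0, 0, 0, 157/30, 41/90, 302/45]
R5 ← R5 − (157/89)·R4: [0, 0, 0, 0, -24/89, 60/89]
Echelon form has 5 nonzero rows, so rank(T) = 5.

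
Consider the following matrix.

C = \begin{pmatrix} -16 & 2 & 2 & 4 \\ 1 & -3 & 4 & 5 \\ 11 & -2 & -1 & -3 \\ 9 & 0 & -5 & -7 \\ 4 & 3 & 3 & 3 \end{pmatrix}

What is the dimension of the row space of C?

4

Row reduce to echelon form.
R2 ← R2 + (1/16)·R1: [0, -23/8, 33/8, 21/4]
R3 ← R3 + (11/16)·R1: [0, -5/8, 3/8, -1/4]
R4 ← R4 + (9/16)·R1: [0, 9/8, -31/8, -19/4]
R5 ← R5 + (1/4)·R1: [0, 7/2, 7/2, 4]
R3 ← R3 − (5/23)·R2: [0, 0, -12/23, -32/23]
R4 ← R4 + (9/23)·R2: [0, 0, -52/23, -62/23]
R5 ← R5 + (28/23)·R2: [0, 0, 196/23, 239/23]
R4 ← R4 − (13/3)·R3: [0, 0, 0, 10/3]
R5 ← R5 + (49/3)·R3: [0, 0, 0, -37/3]
R5 ← R5 + (37/10)·R4: [0, 0, 0, 0]
Echelon form has 4 nonzero rows, so rank(C) = 4.
The row space has dimension equal to the rank: 4.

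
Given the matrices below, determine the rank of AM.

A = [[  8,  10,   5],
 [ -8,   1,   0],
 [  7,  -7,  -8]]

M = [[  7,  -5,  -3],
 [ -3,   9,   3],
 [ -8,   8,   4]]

First compute AM:
[[-14,  90,  26],
 [-59,  49,  27],
 [134, -162, -74]]
Now row reduce the product.
R2 ← R2 − (59/14)·R1: [0, -2312/7, -578/7]
R3 ← R3 + (67/7)·R1: [0, 4896/7, 1224/7]
R3 ← R3 + (36/17)·R2: [0, 0, 0]
2 nonzero rows, so rank(AM) = 2.

2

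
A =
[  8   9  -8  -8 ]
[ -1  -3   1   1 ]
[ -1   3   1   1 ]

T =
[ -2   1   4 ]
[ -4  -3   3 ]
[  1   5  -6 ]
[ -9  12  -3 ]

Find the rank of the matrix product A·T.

First compute AT:
[[ 12, -155, 131],
 [  6,  25, -22],
 [-18,   7,  -4]]
Now row reduce the product.
R2 ← R2 − (1/2)·R1: [0, 205/2, -175/2]
R3 ← R3 + (3/2)·R1: [0, -451/2, 385/2]
R3 ← R3 + (11/5)·R2: [0, 0, 0]
2 nonzero rows, so rank(AT) = 2.

2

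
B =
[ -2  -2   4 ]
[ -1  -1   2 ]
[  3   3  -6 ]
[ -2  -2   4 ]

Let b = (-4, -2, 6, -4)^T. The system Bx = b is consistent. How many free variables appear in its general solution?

2

Row reduce the augmented matrix [B | b].
R2 ← R2 − (1/2)·R1: [0, 0, 0, 0]
R3 ← R3 + (3/2)·R1: [0, 0, 0, 0]
R4 ← R4 − R1: [0, 0, 0, 0]
The echelon form has 1 nonzero rows, and every pivot lies in the first 3 columns, so rank(B) = rank([B|b]) = 1.
The system is consistent.
Free variables = (unknowns) − (rank) = 3 − 1 = 2.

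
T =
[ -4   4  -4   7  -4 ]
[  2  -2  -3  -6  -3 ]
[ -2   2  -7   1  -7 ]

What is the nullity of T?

Row reduce to echelon form.
R2 ← R2 + (1/2)·R1: [0, 0, -5, -5/2, -5]
R3 ← R3 − (1/2)·R1: [0, 0, -5, -5/2, -5]
R3 ← R3 − R2: [0, 0, 0, 0, 0]
2 nonzero rows, so rank(T) = 2.
T has 5 columns; by rank–nullity, nullity = 5 − 2 = 3.

3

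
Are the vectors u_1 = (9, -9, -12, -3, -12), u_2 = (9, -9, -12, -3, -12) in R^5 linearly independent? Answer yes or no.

Form the matrix with these vectors as rows and row reduce.
R2 ← R2 − R1: [0, 0, 0, 0, 0]
1 nonzero row, so the 2 vectors span a space of dimension 1.
Since 1 < 2, the vectors are linearly dependent.

no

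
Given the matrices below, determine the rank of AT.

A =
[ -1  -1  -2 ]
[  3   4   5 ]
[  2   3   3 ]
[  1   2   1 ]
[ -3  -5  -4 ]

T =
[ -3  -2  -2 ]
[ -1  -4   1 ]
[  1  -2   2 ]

First compute AT:
[[  2,  10,  -3],
 [ -8, -32,   8],
 [ -6, -22,   5],
 [ -4, -12,   2],
 [ 10,  34,  -7]]
Now row reduce the product.
R2 ← R2 + (4)·R1: [0, 8, -4]
R3 ← R3 + (3)·R1: [0, 8, -4]
R4 ← R4 + (2)·R1: [0, 8, -4]
R5 ← R5 − (5)·R1: [0, -16, 8]
R3 ← R3 − R2: [0, 0, 0]
R4 ← R4 − R2: [0, 0, 0]
R5 ← R5 + (2)·R2: [0, 0, 0]
2 nonzero rows, so rank(AT) = 2.

2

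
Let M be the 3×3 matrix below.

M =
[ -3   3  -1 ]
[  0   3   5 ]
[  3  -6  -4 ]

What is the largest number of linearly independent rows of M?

2

Row reduce to echelon form.
R3 ← R3 + R1: [0, -3, -5]
R3 ← R3 + R2: [0, 0, 0]
Echelon form has 2 nonzero rows, so rank(M) = 2.
The rank gives the maximum number of linearly independent rows: 2.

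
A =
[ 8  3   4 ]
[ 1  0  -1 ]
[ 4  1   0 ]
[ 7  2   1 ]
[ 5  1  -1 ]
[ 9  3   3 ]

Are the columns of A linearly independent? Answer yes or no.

no

Row reduce A to echelon form.
R2 ← R2 − (1/8)·R1: [0, -3/8, -3/2]
R3 ← R3 − (1/2)·R1: [0, -1/2, -2]
R4 ← R4 − (7/8)·R1: [0, -5/8, -5/2]
R5 ← R5 − (5/8)·R1: [0, -7/8, -7/2]
R6 ← R6 − (9/8)·R1: [0, -3/8, -3/2]
R3 ← R3 − (4/3)·R2: [0, 0, 0]
R4 ← R4 − (5/3)·R2: [0, 0, 0]
R5 ← R5 − (7/3)·R2: [0, 0, 0]
R6 ← R6 − R2: [0, 0, 0]
2 pivots among 3 columns.
Only 2 < 3 pivot columns, so the columns are linearly dependent.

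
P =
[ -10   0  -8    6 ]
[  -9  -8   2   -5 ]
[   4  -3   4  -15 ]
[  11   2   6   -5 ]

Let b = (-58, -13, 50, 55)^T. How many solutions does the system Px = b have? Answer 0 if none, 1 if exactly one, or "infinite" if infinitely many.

1

Row reduce the augmented matrix [P | b].
R2 ← R2 − (9/10)·R1: [0, -8, 46/5, -52/5, 196/5]
R3 ← R3 + (2/5)·R1: [0, -3, 4/5, -63/5, 134/5]
R4 ← R4 + (11/10)·R1: [0, 2, -14/5, 8/5, -44/5]
R3 ← R3 − (3/8)·R2: [0, 0, -53/20, -87/10, 121/10]
R4 ← R4 + (1/4)·R2: [0, 0, -1/2, -1, 1]
R4 ← R4 − (10/53)·R3: [0, 0, 0, 34/53, -68/53]
The echelon form has 4 nonzero rows, and every pivot lies in the first 4 columns, so rank(P) = rank([P|b]) = 4.
The system is consistent.
rank = 4 = number of unknowns, so the solution is unique.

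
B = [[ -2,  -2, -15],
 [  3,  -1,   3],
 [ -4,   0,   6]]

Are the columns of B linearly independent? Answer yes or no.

Row reduce B to echelon form.
R2 ← R2 + (3/2)·R1: [0, -4, -39/2]
R3 ← R3 − (2)·R1: [0, 4, 36]
R3 ← R3 + R2: [0, 0, 33/2]
3 pivots among 3 columns.
Every column is a pivot column, so the columns are linearly independent.

yes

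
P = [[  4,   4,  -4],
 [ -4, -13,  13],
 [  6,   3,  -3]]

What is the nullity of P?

Row reduce to echelon form.
R2 ← R2 + R1: [0, -9, 9]
R3 ← R3 − (3/2)·R1: [0, -3, 3]
R3 ← R3 − (1/3)·R2: [0, 0, 0]
2 nonzero rows, so rank(P) = 2.
P has 3 columns; by rank–nullity, nullity = 3 − 2 = 1.

1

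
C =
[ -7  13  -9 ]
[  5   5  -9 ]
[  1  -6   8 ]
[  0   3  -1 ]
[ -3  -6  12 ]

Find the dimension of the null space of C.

0

Row reduce to echelon form.
R2 ← R2 + (5/7)·R1: [0, 100/7, -108/7]
R3 ← R3 + (1/7)·R1: [0, -29/7, 47/7]
R5 ← R5 − (3/7)·R1: [0, -81/7, 111/7]
R3 ← R3 + (29/100)·R2: [0, 0, 56/25]
R4 ← R4 − (21/100)·R2: [0, 0, 56/25]
R5 ← R5 + (81/100)·R2: [0, 0, 84/25]
R4 ← R4 − R3: [0, 0, 0]
R5 ← R5 − (3/2)·R3: [0, 0, 0]
3 nonzero rows, so rank(C) = 3.
C has 3 columns; by rank–nullity, nullity = 3 − 3 = 0.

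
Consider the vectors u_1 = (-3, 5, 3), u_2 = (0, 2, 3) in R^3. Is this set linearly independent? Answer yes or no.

yes

Form the matrix with these vectors as rows and row reduce.
2 nonzero rows, so the 2 vectors span a space of dimension 2.
Since 2 = 2, the vectors are linearly independent.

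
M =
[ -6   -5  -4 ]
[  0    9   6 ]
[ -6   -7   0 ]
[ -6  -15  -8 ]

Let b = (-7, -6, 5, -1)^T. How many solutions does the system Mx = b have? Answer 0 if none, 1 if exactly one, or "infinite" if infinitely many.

0

Row reduce the augmented matrix [M | b].
R3 ← R3 − R1: [0, -2, 4, 12]
R4 ← R4 − R1: [0, -10, -4, 6]
R3 ← R3 + (2/9)·R2: [0, 0, 16/3, 32/3]
R4 ← R4 + (10/9)·R2: [0, 0, 8/3, -2/3]
R4 ← R4 − (1/2)·R3: [0, 0, 0, -6]
The echelon form has 4 nonzero rows; the last pivot sits in the augmented column, so rank(M) = 3 but rank([M|b]) = 4.
Since the ranks differ, the system is inconsistent.
It has no solutions.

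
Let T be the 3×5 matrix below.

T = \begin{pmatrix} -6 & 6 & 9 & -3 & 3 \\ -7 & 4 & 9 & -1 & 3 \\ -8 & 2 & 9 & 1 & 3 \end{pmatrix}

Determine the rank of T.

2

Row reduce to echelon form.
R2 ← R2 − (7/6)·R1: [0, -3, -3/2, 5/2, -1/2]
R3 ← R3 − (4/3)·R1: [0, -6, -3, 5, -1]
R3 ← R3 − (2)·R2: [0, 0, 0, 0, 0]
Echelon form has 2 nonzero rows, so rank(T) = 2.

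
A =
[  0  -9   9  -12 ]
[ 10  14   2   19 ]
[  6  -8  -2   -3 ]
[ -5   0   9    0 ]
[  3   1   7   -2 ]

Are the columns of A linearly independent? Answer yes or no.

yes

Row reduce A to echelon form.
Swap R1 ↔ R2
R3 ← R3 − (3/5)·R1: [0, -82/5, -16/5, -72/5]
R4 ← R4 + (1/2)·R1: [0, 7, 10, 19/2]
R5 ← R5 − (3/10)·R1: [0, -16/5, 32/5, -77/10]
R3 ← R3 − (82/45)·R2: [0, 0, -98/5, 112/15]
R4 ← R4 + (7/9)·R2: [0, 0, 17, 1/6]
R5 ← R5 − (16/45)·R2: [0, 0, 16/5, -103/30]
R4 ← R4 + (85/98)·R3: [0, 0, 0, 93/14]
R5 ← R5 + (8/49)·R3: [0, 0, 0, -31/14]
R5 ← R5 + (1/3)·R4: [0, 0, 0, 0]
4 pivots among 4 columns.
Every column is a pivot column, so the columns are linearly independent.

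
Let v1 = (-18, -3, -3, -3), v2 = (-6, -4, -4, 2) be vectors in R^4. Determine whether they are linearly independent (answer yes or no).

Form the matrix with these vectors as rows and row reduce.
R2 ← R2 − (1/3)·R1: [0, -3, -3, 3]
2 nonzero rows, so the 2 vectors span a space of dimension 2.
Since 2 = 2, the vectors are linearly independent.

yes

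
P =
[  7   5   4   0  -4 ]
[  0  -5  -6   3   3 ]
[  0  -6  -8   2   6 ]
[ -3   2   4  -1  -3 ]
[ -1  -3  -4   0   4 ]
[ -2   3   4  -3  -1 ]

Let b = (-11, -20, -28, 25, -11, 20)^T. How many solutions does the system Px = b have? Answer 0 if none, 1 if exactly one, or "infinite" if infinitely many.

Row reduce the augmented matrix [P | b].
R4 ← R4 + (3/7)·R1: [0, 29/7, 40/7, -1, -33/7, 142/7]
R5 ← R5 + (1/7)·R1: [0, -16/7, -24/7, 0, 24/7, -88/7]
R6 ← R6 + (2/7)·R1: [0, 31/7, 36/7, -3, -15/7, 118/7]
R3 ← R3 − (6/5)·R2: [0, 0, -4/5, -8/5, 12/5, -4]
R4 ← R4 + (29/35)·R2: [0, 0, 26/35, 52/35, -78/35, 26/7]
R5 ← R5 − (16/35)·R2: [0, 0, -24/35, -48/35, 72/35, -24/7]
R6 ← R6 + (31/35)·R2: [0, 0, -6/35, -12/35, 18/35, -6/7]
R4 ← R4 + (13/14)·R3: [0, 0, 0, 0, 0, 0]
R5 ← R5 − (6/7)·R3: [0, 0, 0, 0, 0, 0]
R6 ← R6 − (3/14)·R3: [0, 0, 0, 0, 0, 0]
The echelon form has 3 nonzero rows, and every pivot lies in the first 5 columns, so rank(P) = rank([P|b]) = 3.
The system is consistent.
rank = 3 < 5 unknowns, so there are infinitely many solutions.

infinite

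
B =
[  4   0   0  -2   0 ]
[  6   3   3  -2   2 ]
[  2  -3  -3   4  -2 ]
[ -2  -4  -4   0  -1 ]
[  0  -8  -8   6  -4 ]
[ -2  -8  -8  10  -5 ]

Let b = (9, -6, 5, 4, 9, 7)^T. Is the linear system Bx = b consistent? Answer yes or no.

Row reduce the augmented matrix [B | b].
R2 ← R2 − (3/2)·R1: [0, 3, 3, 1, 2, -39/2]
R3 ← R3 − (1/2)·R1: [0, -3, -3, 5, -2, 1/2]
R4 ← R4 + (1/2)·R1: [0, -4, -4, -1, -1, 17/2]
R6 ← R6 + (1/2)·R1: [0, -8, -8, 9, -5, 23/2]
R3 ← R3 + R2: [0, 0, 0, 6, 0, -19]
R4 ← R4 + (4/3)·R2: [0, 0, 0, 1/3, 5/3, -35/2]
R5 ← R5 + (8/3)·R2: [0, 0, 0, 26/3, 4/3, -43]
R6 ← R6 + (8/3)·R2: [0, 0, 0, 35/3, 1/3, -81/2]
R4 ← R4 − (1/18)·R3: [0, 0, 0, 0, 5/3, -148/9]
R5 ← R5 − (13/9)·R3: [0, 0, 0, 0, 4/3, -140/9]
R6 ← R6 − (35/18)·R3: [0, 0, 0, 0, 1/3, -32/9]
R5 ← R5 − (4/5)·R4: [0, 0, 0, 0, 0, -12/5]
R6 ← R6 − (1/5)·R4: [0, 0, 0, 0, 0, -4/15]
R6 ← R6 − (1/9)·R5: [0, 0, 0, 0, 0, 0]
The echelon form has 5 nonzero rows; the last pivot sits in the augmented column, so rank(B) = 4 but rank([B|b]) = 5.
Since the ranks differ, the system is inconsistent.

no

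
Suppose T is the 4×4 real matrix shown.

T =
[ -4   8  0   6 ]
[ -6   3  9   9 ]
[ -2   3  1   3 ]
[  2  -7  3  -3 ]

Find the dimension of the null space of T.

2

Row reduce to echelon form.
R2 ← R2 − (3/2)·R1: [0, -9, 9, 0]
R3 ← R3 − (1/2)·R1: [0, -1, 1, 0]
R4 ← R4 + (1/2)·R1: [0, -3, 3, 0]
R3 ← R3 − (1/9)·R2: [0, 0, 0, 0]
R4 ← R4 − (1/3)·R2: [0, 0, 0, 0]
2 nonzero rows, so rank(T) = 2.
T has 4 columns; by rank–nullity, nullity = 4 − 2 = 2.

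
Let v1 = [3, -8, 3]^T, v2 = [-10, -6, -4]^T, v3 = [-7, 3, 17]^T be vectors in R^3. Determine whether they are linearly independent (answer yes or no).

yes

Form the matrix with these vectors as rows and row reduce.
R2 ← R2 + (10/3)·R1: [0, -98/3, 6]
R3 ← R3 + (7/3)·R1: [0, -47/3, 24]
R3 ← R3 − (47/98)·R2: [0, 0, 1035/49]
3 nonzero rows, so the 3 vectors span a space of dimension 3.
Since 3 = 3, the vectors are linearly independent.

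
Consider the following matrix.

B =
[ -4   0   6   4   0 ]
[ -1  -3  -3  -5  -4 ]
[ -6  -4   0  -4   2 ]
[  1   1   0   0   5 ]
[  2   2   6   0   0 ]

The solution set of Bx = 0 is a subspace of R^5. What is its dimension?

0

Row reduce to echelon form.
R2 ← R2 − (1/4)·R1: [0, -3, -9/2, -6, -4]
R3 ← R3 − (3/2)·R1: [0, -4, -9, -10, 2]
R4 ← R4 + (1/4)·R1: [0, 1, 3/2, 1, 5]
R5 ← R5 + (1/2)·R1: [0, 2, 9, 2, 0]
R3 ← R3 − (4/3)·R2: [0, 0, -3, -2, 22/3]
R4 ← R4 + (1/3)·R2: [0, 0, 0, -1, 11/3]
R5 ← R5 + (2/3)·R2: [0, 0, 6, -2, -8/3]
R5 ← R5 + (2)·R3: [0, 0, 0, -6, 12]
R5 ← R5 − (6)·R4: [0, 0, 0, 0, -10]
5 nonzero rows, so rank(B) = 5.
B has 5 columns; by rank–nullity, nullity = 5 − 5 = 0.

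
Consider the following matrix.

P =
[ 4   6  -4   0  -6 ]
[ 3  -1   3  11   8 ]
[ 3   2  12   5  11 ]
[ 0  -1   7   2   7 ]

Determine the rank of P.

3

Row reduce to echelon form.
R2 ← R2 − (3/4)·R1: [0, -11/2, 6, 11, 25/2]
R3 ← R3 − (3/4)·R1: [0, -5/2, 15, 5, 31/2]
R3 ← R3 − (5/11)·R2: [0, 0, 135/11, 0, 108/11]
R4 ← R4 − (2/11)·R2: [0, 0, 65/11, 0, 52/11]
R4 ← R4 − (13/27)·R3: [0, 0, 0, 0, 0]
Echelon form has 3 nonzero rows, so rank(P) = 3.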